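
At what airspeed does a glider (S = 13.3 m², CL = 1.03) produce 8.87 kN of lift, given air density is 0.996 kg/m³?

L = ½ρv²S·CL ⇒ v = √(2L/(ρ·S·CL))
v = √(2 × 8870 / (0.996 × 13.3 × 1.03)) = √1300 = 36.1 m/s

v = 36.1 m/s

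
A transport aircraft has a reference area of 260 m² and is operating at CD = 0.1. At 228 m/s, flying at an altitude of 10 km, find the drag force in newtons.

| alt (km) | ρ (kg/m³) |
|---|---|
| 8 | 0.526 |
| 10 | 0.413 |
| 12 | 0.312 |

At 10 km, from the table: ρ = 0.413 kg/m³.
Dynamic pressure q = ½ρv² = ½ × 0.413 × 228² = 10730 Pa.
D = q·S·CD = 10730 × 260 × 0.1 = 2.79×10^5 N ≈ 279 kN

D = 2.79×10^5 N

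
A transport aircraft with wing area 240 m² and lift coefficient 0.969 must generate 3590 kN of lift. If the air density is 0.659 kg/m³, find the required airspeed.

v = 216 m/s

L = ½ρv²S·CL ⇒ v = √(2L/(ρ·S·CL))
v = √(2 × 3.59×10^6 / (0.659 × 240 × 0.969)) = √46850 = 216 m/s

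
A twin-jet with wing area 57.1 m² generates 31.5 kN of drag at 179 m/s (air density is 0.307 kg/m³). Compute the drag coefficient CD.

CD = 0.112

From D = ½ρv²S·CD, rearranging gives CD = 2D/(ρv²S).
CD = 2 × 31500 / (0.307 × 179² × 57.1) = 0.112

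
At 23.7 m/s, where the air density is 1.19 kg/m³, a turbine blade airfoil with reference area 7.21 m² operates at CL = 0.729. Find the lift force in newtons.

L = 1760 N

L = ½ρv²S·CL = ½ × 1.19 × 23.7² × 7.21 × 0.729 = 1760 N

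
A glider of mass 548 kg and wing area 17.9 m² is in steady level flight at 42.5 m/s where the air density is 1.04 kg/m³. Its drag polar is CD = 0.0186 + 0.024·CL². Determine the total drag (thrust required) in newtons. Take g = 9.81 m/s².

D = 354 N

In steady level flight, lift balances weight: W = mg = 548 × 9.81 = 5375.9 N.
q = ½ρv² = ½ × 1.04 × 42.5² = 939.3 Pa.
Required CL = L/(qS) = 5375.9/(939.3·17.9) = 0.3198.
CD = 0.0186 + 0.024 × 0.3198² = 0.02105.
D = q·S·CD = 939.3 × 17.9 × 0.02105 = 354 N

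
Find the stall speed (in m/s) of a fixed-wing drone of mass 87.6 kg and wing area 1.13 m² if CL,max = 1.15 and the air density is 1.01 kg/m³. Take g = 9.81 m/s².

At stall, lift equals weight: L = W = m·g = 87.6 × 9.81 = 859.4 N.
V_stall = √(2W/(ρ·S·CL,max)) = √(2 × 859.4 / (1.01 × 1.13 × 1.15))
V_stall = √1309 = 36.2 m/s

V_stall = 36.2 m/s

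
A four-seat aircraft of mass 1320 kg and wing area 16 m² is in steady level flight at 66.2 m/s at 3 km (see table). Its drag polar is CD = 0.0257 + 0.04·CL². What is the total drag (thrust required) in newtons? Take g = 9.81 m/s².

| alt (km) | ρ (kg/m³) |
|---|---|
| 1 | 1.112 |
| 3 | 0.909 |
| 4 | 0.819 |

At 3 km, from the table: ρ = 0.909 kg/m³.
Weight W = mg = 1320 × 9.81 = 12949 N; in level flight L = W.
q = ½ρv² = ½ × 0.909 × 66.2² = 1992 Pa.
CL = W/(q·S) = 12949 / (1992 × 16) = 0.4063.
CD = 0.0257 + 0.04 × 0.4063² = 0.0323.
D = q·S·CD = 1992 × 16 × 0.0323 = 1029 N

D = 1030 N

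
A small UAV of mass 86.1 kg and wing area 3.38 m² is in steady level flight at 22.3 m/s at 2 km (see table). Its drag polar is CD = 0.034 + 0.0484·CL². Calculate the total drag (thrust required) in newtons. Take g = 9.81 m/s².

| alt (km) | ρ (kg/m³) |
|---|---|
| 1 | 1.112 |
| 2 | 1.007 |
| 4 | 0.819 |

D = 69.6 N

At 2 km, from the table: ρ = 1.007 kg/m³.
Level flight ⇒ L = W = m·g = 86.1 × 9.81 = 844.64 N.
q = ½ρv² = ½ × 1.007 × 22.3² = 250.4 Pa.
Required CL = L/(qS) = 844.64/(250.4·3.38) = 0.998.
CD = 0.034 + 0.0484 × 0.998² = 0.08221.
D = q·S·CD = 250.4 × 3.38 × 0.08221 = 69.57 N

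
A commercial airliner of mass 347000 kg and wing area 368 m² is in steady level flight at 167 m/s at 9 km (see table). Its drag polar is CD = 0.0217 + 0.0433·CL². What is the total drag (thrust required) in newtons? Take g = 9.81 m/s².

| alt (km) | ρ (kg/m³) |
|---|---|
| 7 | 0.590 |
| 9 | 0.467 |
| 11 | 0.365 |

At 9 km, from the table: ρ = 0.467 kg/m³.
Level flight ⇒ L = W = m·g = 347000 × 9.81 = 3.4041×10^6 N.
q = ½ρv² = ½ × 0.467 × 167² = 6512 Pa.
CL = W/(q·S) = 3.4041×10^6 / (6512 × 368) = 1.42.
CD = 0.0217 + 0.0433 × 1.42² = 0.1091.
D = q·S·CD = 6512 × 368 × 0.1091 = 2.614×10^5 N

D = 2.61×10^5 N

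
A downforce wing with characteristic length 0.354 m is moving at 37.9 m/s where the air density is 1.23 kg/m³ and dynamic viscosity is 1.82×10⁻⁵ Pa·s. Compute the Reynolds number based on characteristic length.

Re = 9.07×10^5

Re = ρ·v·c/μ = 1.23 × 37.9 × 0.354 / (1.82×10⁻⁵) = 9.07×10^5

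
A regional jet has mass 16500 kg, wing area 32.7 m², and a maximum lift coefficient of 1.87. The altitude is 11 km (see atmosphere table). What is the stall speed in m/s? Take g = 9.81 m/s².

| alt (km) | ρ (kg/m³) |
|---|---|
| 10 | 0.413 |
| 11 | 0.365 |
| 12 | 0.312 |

At 11 km, from the table: ρ = 0.365 kg/m³.
Weight W = mg = 16500 × 9.81 = 1.619×10^5 N.
From L = ½ρV²S·CL,max = W: V_stall = √(2W/(ρSCL,max)) = √(2·1.619×10^5/(0.365·32.7·1.87))
V_stall = √14500 = 120 m/s

V_stall = 120 m/s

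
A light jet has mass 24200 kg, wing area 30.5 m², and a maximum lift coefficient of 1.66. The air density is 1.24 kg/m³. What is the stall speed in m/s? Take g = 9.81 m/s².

V_stall = 87 m/s

Weight W = mg = 24200 × 9.81 = 2.374×10^5 N.
From L = ½ρV²S·CL,max = W: V_stall = √(2W/(ρSCL,max)) = √(2·2.374×10^5/(1.24·30.5·1.66))
V_stall = √7563 = 87 m/s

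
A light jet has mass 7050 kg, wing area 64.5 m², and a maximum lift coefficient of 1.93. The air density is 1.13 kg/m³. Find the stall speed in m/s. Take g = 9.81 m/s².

Weight W = mg = 7050 × 9.81 = 69160 N.
V_stall = √(2W/(ρ·S·CL,max)) = √(2 × 69160 / (1.13 × 64.5 × 1.93))
V_stall = √983.3 = 31.4 m/s

V_stall = 31.4 m/s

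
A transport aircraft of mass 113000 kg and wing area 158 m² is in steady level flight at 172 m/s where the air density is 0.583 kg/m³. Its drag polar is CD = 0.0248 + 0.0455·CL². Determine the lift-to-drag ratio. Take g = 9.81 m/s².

Weight W = mg = 113000 × 9.81 = 1.1085×10^6 N; in level flight L = W.
Dynamic pressure q = 0.5 × 0.583 × 172² = 8624 Pa.
CL = W/(q·S) = 1.1085×10^6 / (8624 × 158) = 0.8136.
CD = 0.0248 + 0.0455 × 0.8136² = 0.05492.
L/D = CL/CD = 0.8136 / 0.05492 = 14.8

L/D = 14.8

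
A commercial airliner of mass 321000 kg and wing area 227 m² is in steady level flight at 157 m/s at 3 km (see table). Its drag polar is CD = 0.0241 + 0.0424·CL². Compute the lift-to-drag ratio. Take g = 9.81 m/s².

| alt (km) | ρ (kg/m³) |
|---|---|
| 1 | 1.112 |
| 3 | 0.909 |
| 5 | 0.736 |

At 3 km, from the table: ρ = 0.909 kg/m³.
In steady level flight, lift balances weight: W = mg = 321000 × 9.81 = 3.149×10^6 N.
q = ½ρv² = ½ × 0.909 × 157² = 11200 Pa.
Required CL = L/(qS) = 3.149×10^6/(11200·227) = 1.238.
CD = 0.0241 + 0.0424 × 1.238² = 0.08911.
L/D = CL/CD = 1.238 / 0.08911 = 13.9

L/D = 13.9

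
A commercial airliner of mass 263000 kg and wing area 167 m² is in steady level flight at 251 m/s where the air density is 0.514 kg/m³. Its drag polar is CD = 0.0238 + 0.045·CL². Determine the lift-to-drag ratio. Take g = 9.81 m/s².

Weight W = mg = 263000 × 9.81 = 2.58×10^6 N; in level flight L = W.
q = ½ρv² = ½ × 0.514 × 251² = 16190 Pa.
CL = W/(q·S) = 2.58×10^6 / (16190 × 167) = 0.9542.
CD = 0.0238 + 0.045 × 0.9542² = 0.06477.
L/D = CL/CD = 0.9542 / 0.06477 = 14.7

L/D = 14.7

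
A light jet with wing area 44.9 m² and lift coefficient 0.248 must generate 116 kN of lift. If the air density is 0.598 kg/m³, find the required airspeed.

v = 187 m/s

L = ½ρv²S·CL ⇒ v = √(2L/(ρ·S·CL))
v = √(2 × 1.16×10^5 / (0.598 × 44.9 × 0.248)) = √34840 = 187 m/s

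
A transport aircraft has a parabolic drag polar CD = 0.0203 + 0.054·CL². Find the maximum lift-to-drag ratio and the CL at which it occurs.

(L/D)max = 15.1, at CL = 0.613

For CD = CD0 + K·CL², (L/D)max occurs at CL* = √(CD0/K) and equals 1/(2√(K·CD0)).
(L/D)max = 1/(2√(0.054 × 0.0203)) = 1/(2 × 0.03311) = 15.1
CL* = √(0.0203/0.054) = 0.613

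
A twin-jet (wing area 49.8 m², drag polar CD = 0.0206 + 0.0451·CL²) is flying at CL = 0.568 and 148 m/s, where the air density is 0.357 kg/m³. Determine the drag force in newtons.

CD = 0.0206 + 0.0451 × 0.568² = 0.03515
D = ½ρv²S·CD = ½ × 0.357 × 148² × 49.8 × 0.03515 = 6840 N

D = 6840 N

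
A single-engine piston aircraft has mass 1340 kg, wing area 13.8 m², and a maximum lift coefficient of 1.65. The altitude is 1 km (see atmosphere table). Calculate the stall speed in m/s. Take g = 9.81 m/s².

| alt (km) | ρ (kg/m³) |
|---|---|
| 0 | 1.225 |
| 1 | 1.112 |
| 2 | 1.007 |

V_stall = 32.2 m/s

At 1 km, from the table: ρ = 1.112 kg/m³.
Weight W = mg = 1340 × 9.81 = 13150 N.
V_stall = √(2W/(ρ·S·CL,max)) = √(2 × 13150 / (1.112 × 13.8 × 1.65))
V_stall = √1038 = 32.2 m/s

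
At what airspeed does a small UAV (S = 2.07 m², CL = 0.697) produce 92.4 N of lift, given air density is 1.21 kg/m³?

v = 10.3 m/s

L = ½ρv²S·CL ⇒ v = √(2L/(ρ·S·CL))
v = √(2 × 92.4 / (1.21 × 2.07 × 0.697)) = √105.9 = 10.3 m/s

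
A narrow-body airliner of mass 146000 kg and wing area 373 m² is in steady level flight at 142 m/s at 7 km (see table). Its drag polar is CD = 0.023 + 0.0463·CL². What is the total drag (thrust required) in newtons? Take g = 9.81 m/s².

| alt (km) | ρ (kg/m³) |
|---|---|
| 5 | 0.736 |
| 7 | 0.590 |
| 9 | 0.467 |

At 7 km, from the table: ρ = 0.590 kg/m³.
Level flight ⇒ L = W = m·g = 146000 × 9.81 = 1.4323×10^6 N.
q = ½ρv² = ½ × 0.59 × 142² = 5948 Pa.
Required CL = L/(qS) = 1.4323×10^6/(5948·373) = 0.6455.
CD = 0.023 + 0.0463 × 0.6455² = 0.04229.
D = q·S·CD = 5948 × 373 × 0.04229 = 93840 N

D = 93800 N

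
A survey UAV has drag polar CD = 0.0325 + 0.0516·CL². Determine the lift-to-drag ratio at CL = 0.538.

CD = 0.0325 + 0.0516 × 0.538² = 0.04744
L/D = CL/CD = 0.538 / 0.04744 = 11.3

L/D = 11.3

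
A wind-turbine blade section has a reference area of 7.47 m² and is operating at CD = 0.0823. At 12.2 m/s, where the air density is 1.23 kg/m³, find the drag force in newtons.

Dynamic pressure q = ½ρv² = ½ × 1.23 × 12.2² = 91.54 Pa.
D = q·S·CD = 91.54 × 7.47 × 0.0823 = 56.3 N

D = 56.3 N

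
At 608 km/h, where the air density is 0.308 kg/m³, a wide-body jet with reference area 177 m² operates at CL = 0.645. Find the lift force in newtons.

Convert speed: v = 608 km/h ÷ 3.6 = 168.9 m/s.
L = ½ρv²S·CL = ½ × 0.308 × 168.9² × 177 × 0.645 = 5.01×10^5 N ≈ 501 kN

L = 5.01×10^5 N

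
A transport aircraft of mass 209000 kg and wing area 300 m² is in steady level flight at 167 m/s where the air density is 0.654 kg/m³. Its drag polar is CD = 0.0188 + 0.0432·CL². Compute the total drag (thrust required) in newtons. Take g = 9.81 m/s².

In steady level flight, lift balances weight: W = mg = 209000 × 9.81 = 2.0503×10^6 N.
Dynamic pressure q = 0.5 × 0.654 × 167² = 9120 Pa.
Required CL = L/(qS) = 2.0503×10^6/(9120·300) = 0.7494.
CD = 0.0188 + 0.0432 × 0.7494² = 0.04306.
D = q·S·CD = 9120 × 300 × 0.04306 = 1.178×10^5 N

D = 1.18×10^5 N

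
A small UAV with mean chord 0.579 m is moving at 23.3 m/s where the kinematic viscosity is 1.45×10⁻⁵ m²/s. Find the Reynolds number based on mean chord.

Re = 9.3×10^5

Re = v·c/ν = 23.3 × 0.579 / (1.45×10⁻⁵) = 9.3×10^5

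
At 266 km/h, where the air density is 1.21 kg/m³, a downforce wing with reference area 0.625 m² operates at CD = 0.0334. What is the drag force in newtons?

D = 69 N

Convert speed: v = 266 km/h ÷ 3.6 = 73.89 m/s.
D = ½ρv²S·CD = ½ × 1.21 × 73.89² × 0.625 × 0.0334 = 69 N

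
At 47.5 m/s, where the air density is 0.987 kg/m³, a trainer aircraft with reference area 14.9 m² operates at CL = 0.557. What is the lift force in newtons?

L = 9240 N

Dynamic pressure q = ½ρv² = ½ × 0.987 × 47.5² = 1113 Pa.
L = q·S·CL = 1113 × 14.9 × 0.557 = 9240 N ≈ 9.24 kN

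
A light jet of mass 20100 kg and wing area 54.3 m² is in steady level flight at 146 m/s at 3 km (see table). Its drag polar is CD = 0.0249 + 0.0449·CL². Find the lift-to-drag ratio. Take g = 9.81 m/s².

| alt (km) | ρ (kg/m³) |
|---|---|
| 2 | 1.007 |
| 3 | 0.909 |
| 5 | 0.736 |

At 3 km, from the table: ρ = 0.909 kg/m³.
In steady level flight, lift balances weight: W = mg = 20100 × 9.81 = 1.9718×10^5 N.
q = ½ρv² = ½ × 0.909 × 146² = 9688 Pa.
Required CL = L/(qS) = 1.9718×10^5/(9688·54.3) = 0.3748.
CD = 0.0249 + 0.0449 × 0.3748² = 0.03121.
L/D = CL/CD = 0.3748 / 0.03121 = 12

L/D = 12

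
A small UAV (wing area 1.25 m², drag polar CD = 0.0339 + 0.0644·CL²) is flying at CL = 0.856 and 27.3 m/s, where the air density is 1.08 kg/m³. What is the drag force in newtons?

D = 40.8 N

CD = 0.0339 + 0.0644 × 0.856² = 0.08109
D = ½ρv²S·CD = ½ × 1.08 × 27.3² × 1.25 × 0.08109 = 40.8 N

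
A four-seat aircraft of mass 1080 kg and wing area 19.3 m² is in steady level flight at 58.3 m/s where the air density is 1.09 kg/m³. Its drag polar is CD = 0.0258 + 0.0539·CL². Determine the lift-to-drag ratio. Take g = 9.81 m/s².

L/D = 9.71

Level flight ⇒ L = W = m·g = 1080 × 9.81 = 10595 N.
Dynamic pressure q = 0.5 × 1.09 × 58.3² = 1852 Pa.
CL = 2W/(ρv²S) = 2×10595/(1.09×58.3²×19.3) = 0.2963.
CD = 0.0258 + 0.0539 × 0.2963² = 0.03053.
L/D = CL/CD = 0.2963 / 0.03053 = 9.71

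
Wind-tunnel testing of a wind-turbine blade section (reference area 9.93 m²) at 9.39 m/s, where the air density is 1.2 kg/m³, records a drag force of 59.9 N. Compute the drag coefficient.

From D = ½ρv²S·CD, rearranging gives CD = 2D/(ρv²S).
CD = 2 × 59.9 / (1.2 × 9.39² × 9.93) = 0.114

CD = 0.114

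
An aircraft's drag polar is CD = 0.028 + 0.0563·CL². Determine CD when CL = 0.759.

CD = 0.028 + 0.0563 × 0.759² = 0.028 + 0.03243 = 0.0604

CD = 0.0604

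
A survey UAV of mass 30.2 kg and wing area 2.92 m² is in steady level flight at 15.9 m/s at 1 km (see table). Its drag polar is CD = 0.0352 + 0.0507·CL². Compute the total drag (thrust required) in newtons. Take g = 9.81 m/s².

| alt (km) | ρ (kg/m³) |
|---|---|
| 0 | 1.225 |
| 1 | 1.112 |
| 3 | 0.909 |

At 1 km, from the table: ρ = 1.112 kg/m³.
In steady level flight, lift balances weight: W = mg = 30.2 × 9.81 = 296.26 N.
q = ½ρv² = ½ × 1.112 × 15.9² = 140.6 Pa.
Required CL = L/(qS) = 296.26/(140.6·2.92) = 0.7218.
CD = 0.0352 + 0.0507 × 0.7218² = 0.06162.
D = q·S·CD = 140.6 × 2.92 × 0.06162 = 25.29 N

D = 25.3 N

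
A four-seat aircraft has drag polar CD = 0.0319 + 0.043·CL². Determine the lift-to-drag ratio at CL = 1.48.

L/D = 11.7

CD = 0.0319 + 0.043 × 1.48² = 0.1261
L/D = CL/CD = 1.48 / 0.1261 = 11.7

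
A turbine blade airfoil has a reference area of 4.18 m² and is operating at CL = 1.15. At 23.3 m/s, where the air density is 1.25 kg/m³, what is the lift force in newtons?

L = 1630 N

L = ½ρv²S·CL = ½ × 1.25 × 23.3² × 4.18 × 1.15 = 1630 N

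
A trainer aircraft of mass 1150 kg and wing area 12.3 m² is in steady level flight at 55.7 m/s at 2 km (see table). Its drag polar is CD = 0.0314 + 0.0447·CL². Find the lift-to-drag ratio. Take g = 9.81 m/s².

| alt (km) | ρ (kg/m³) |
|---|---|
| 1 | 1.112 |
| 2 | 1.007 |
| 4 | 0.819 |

L/D = 12.5

At 2 km, from the table: ρ = 1.007 kg/m³.
Weight W = mg = 1150 × 9.81 = 11282 N; in level flight L = W.
Dynamic pressure q = 0.5 × 1.007 × 55.7² = 1562 Pa.
Required CL = L/(qS) = 11282/(1562·12.3) = 0.5872.
CD = 0.0314 + 0.0447 × 0.5872² = 0.04681.
L/D = CL/CD = 0.5872 / 0.04681 = 12.5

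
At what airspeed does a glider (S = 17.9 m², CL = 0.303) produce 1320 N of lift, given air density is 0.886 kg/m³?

v = 23.4 m/s

L = ½ρv²S·CL ⇒ v = √(2L/(ρ·S·CL))
v = √(2 × 1320 / (0.886 × 17.9 × 0.303)) = √549.4 = 23.4 m/s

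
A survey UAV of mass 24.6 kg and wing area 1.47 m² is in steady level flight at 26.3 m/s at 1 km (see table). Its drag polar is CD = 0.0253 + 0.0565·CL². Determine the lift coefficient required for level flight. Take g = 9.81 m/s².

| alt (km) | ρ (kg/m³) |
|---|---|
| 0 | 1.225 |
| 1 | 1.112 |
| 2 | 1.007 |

CL = 0.427

At 1 km, from the table: ρ = 1.112 kg/m³.
Weight W = mg = 24.6 × 9.81 = 241.33 N; in level flight L = W.
q = ½ρv² = ½ × 1.112 × 26.3² = 384.6 Pa.
CL = W/(q·S) = 241.33 / (384.6 × 1.47) = 0.4269.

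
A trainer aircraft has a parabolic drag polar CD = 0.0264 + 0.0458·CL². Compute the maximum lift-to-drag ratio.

For CD = CD0 + K·CL², (L/D)max occurs at CL* = √(CD0/K) and equals 1/(2√(K·CD0)).
(L/D)max = 1/(2√(0.0458 × 0.0264)) = 1/(2 × 0.03477) = 14.4

(L/D)max = 14.4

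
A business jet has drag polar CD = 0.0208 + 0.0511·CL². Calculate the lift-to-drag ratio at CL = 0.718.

CD = 0.0208 + 0.0511 × 0.718² = 0.04714
L/D = CL/CD = 0.718 / 0.04714 = 15.2

L/D = 15.2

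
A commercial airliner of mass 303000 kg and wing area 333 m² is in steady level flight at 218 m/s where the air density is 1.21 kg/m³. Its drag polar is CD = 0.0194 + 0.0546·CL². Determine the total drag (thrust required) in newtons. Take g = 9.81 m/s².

D = 2.36×10^5 N

Weight W = mg = 303000 × 9.81 = 2.9724×10^6 N; in level flight L = W.
Dynamic pressure q = 0.5 × 1.21 × 218² = 28750 Pa.
CL = 2W/(ρv²S) = 2×2.9724×10^6/(1.21×218²×333) = 0.3105.
CD = 0.0194 + 0.0546 × 0.3105² = 0.02466.
D = q·S·CD = 28750 × 333 × 0.02466 = 2.361×10^5 N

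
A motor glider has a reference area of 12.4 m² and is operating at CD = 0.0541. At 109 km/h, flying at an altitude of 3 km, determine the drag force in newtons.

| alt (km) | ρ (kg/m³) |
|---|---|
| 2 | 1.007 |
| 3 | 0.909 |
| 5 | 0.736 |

At 3 km, from the table: ρ = 0.909 kg/m³.
Convert speed: v = 109 km/h ÷ 3.6 = 30.28 m/s.
D = ½ρv²S·CD = ½ × 0.909 × 30.28² × 12.4 × 0.0541 = 280 N

D = 280 N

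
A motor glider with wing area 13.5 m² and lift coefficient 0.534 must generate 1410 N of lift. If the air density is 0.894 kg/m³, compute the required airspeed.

L = ½ρv²S·CL ⇒ v = √(2L/(ρ·S·CL))
v = √(2 × 1410 / (0.894 × 13.5 × 0.534)) = √437.6 = 20.9 m/s

v = 20.9 m/s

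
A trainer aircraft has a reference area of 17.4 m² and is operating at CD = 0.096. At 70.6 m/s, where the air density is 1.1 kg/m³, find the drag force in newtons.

D = ½ρv²S·CD = ½ × 1.1 × 70.6² × 17.4 × 0.096 = 4580 N

D = 4580 N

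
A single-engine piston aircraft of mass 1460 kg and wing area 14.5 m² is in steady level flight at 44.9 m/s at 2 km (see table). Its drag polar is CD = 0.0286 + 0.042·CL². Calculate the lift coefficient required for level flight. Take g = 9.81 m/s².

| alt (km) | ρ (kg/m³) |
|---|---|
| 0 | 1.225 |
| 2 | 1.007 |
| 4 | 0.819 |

CL = 0.973

At 2 km, from the table: ρ = 1.007 kg/m³.
In steady level flight, lift balances weight: W = mg = 1460 × 9.81 = 14323 N.
q = ½ρv² = ½ × 1.007 × 44.9² = 1015 Pa.
CL = 2W/(ρv²S) = 2×14323/(1.007×44.9²×14.5) = 0.9731.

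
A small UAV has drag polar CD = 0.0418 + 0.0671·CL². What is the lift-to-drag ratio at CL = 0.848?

L/D = 9.42

CD = 0.0418 + 0.0671 × 0.848² = 0.09005
L/D = CL/CD = 0.848 / 0.09005 = 9.42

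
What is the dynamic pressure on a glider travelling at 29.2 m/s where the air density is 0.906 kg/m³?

q = ½ρv² = ½ × 0.906 × 29.2² = 386 Pa

q = 386 Pa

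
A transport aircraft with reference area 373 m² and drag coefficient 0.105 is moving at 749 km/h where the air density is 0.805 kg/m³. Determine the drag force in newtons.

D = 6.82×10^5 N

Convert speed: v = 749 km/h ÷ 3.6 = 208.1 m/s.
D = ½ρv²S·CD = ½ × 0.805 × 208.1² × 373 × 0.105 = 6.82×10^5 N ≈ 682 kN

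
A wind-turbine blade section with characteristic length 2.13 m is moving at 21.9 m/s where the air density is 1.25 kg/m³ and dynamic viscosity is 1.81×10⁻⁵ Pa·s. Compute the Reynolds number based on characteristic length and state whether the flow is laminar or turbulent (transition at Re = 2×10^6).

Re = ρ·v·c/μ = 1.25 × 21.9 × 2.13 / (1.81×10⁻⁵) = 3.22×10^6
Since 3.22×10^6 > 2×10^6, the flow is turbulent.

Re = 3.22×10^6 (turbulent)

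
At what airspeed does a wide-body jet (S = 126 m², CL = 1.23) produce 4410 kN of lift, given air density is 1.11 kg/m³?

v = 226 m/s

L = ½ρv²S·CL ⇒ v = √(2L/(ρ·S·CL))
v = √(2 × 4.41×10^6 / (1.11 × 126 × 1.23)) = √51270 = 226 m/s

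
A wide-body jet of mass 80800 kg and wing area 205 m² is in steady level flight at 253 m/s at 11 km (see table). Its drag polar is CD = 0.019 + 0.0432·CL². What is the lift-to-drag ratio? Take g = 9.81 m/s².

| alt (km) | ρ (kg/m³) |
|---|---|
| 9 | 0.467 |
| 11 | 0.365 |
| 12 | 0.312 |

L/D = 13.9

At 11 km, from the table: ρ = 0.365 kg/m³.
In steady level flight, lift balances weight: W = mg = 80800 × 9.81 = 7.9265×10^5 N.
q = ½ρv² = ½ × 0.365 × 253² = 11680 Pa.
CL = 2W/(ρv²S) = 2×7.9265×10^5/(0.365×253²×205) = 0.331.
CD = 0.019 + 0.0432 × 0.331² = 0.02373.
L/D = CL/CD = 0.331 / 0.02373 = 13.9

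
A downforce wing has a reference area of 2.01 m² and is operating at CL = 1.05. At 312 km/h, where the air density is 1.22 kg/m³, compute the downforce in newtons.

L = 9670 N

Convert speed: v = 312 km/h ÷ 3.6 = 86.67 m/s.
Dynamic pressure q = ½ρv² = ½ × 1.22 × 86.67² = 4582 Pa.
L = q·S·CL = 4582 × 2.01 × 1.05 = 9670 N ≈ 9.67 kN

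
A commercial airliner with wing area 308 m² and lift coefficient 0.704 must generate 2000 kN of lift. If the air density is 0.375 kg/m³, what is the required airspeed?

L = ½ρv²S·CL ⇒ v = √(2L/(ρ·S·CL))
v = √(2 × 2×10^6 / (0.375 × 308 × 0.704)) = √49190 = 222 m/s

v = 222 m/s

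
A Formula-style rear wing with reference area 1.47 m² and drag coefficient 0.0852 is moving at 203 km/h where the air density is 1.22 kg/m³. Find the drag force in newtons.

D = 243 N

Convert speed: v = 203 km/h ÷ 3.6 = 56.39 m/s.
D = ½ρv²S·CD = ½ × 1.22 × 56.39² × 1.47 × 0.0852 = 243 N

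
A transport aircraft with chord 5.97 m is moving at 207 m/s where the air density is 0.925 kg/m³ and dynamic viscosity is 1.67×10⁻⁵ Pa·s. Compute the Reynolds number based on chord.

Re = 6.84×10^7

Re = ρ·v·c/μ = 0.925 × 207 × 5.97 / (1.67×10⁻⁵) = 6.84×10^7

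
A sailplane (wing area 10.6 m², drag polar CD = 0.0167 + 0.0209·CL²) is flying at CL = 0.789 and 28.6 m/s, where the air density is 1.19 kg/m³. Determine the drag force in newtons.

CD = 0.0167 + 0.0209 × 0.789² = 0.02971
D = ½ρv²S·CD = ½ × 1.19 × 28.6² × 10.6 × 0.02971 = 153 N

D = 153 N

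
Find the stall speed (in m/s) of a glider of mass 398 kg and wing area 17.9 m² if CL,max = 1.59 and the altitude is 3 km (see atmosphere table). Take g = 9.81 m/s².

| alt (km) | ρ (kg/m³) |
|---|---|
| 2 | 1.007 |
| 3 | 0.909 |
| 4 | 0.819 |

V_stall = 17.4 m/s

At 3 km, from the table: ρ = 0.909 kg/m³.
At stall, lift equals weight: L = W = m·g = 398 × 9.81 = 3904 N.
From L = ½ρV²S·CL,max = W: V_stall = √(2W/(ρSCL,max)) = √(2·3904/(0.909·17.9·1.59))
V_stall = √301.8 = 17.4 m/s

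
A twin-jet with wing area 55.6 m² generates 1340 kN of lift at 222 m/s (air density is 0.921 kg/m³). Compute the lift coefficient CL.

CL = 1.06

From L = ½ρv²S·CL, rearranging gives CL = 2L/(ρv²S).
CL = 2 × 1.34×10^6 / (0.921 × 222² × 55.6) = 1.06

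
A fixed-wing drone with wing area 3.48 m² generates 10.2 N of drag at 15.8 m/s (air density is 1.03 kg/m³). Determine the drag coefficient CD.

CD = 0.0228

From D = ½ρv²S·CD, rearranging gives CD = 2D/(ρv²S).
CD = 2 × 10.2 / (1.03 × 15.8² × 3.48) = 0.0228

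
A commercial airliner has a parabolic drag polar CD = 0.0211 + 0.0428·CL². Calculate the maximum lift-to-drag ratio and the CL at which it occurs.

For CD = CD0 + K·CL², (L/D)max occurs at CL* = √(CD0/K) and equals 1/(2√(K·CD0)).
(L/D)max = 1/(2√(0.0428 × 0.0211)) = 1/(2 × 0.03005) = 16.6
CL* = √(0.0211/0.0428) = 0.702

(L/D)max = 16.6, at CL = 0.702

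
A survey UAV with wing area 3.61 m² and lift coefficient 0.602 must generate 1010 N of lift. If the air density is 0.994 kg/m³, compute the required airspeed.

L = ½ρv²S·CL ⇒ v = √(2L/(ρ·S·CL))
v = √(2 × 1010 / (0.994 × 3.61 × 0.602)) = √935.1 = 30.6 m/s

v = 30.6 m/s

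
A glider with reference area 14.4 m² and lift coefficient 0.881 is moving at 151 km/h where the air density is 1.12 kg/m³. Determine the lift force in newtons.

L = 12500 N

Convert speed: v = 151 km/h ÷ 3.6 = 41.94 m/s.
Dynamic pressure q = ½ρv² = ½ × 1.12 × 41.94² = 985.2 Pa.
L = q·S·CL = 985.2 × 14.4 × 0.881 = 12500 N ≈ 12.5 kN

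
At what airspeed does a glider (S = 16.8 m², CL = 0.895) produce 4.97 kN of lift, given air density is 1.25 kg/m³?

L = ½ρv²S·CL ⇒ v = √(2L/(ρ·S·CL))
v = √(2 × 4970 / (1.25 × 16.8 × 0.895)) = √528.9 = 23 m/s

v = 23 m/s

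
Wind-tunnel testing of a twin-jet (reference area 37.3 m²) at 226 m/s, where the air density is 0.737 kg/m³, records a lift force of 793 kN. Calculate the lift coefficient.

CL = 1.13

From L = ½ρv²S·CL, rearranging gives CL = 2L/(ρv²S).
CL = 2 × 7.93×10^5 / (0.737 × 226² × 37.3) = 1.13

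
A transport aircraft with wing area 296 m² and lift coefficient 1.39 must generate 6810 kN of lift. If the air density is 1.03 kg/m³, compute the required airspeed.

v = 179 m/s

L = ½ρv²S·CL ⇒ v = √(2L/(ρ·S·CL))
v = √(2 × 6.81×10^6 / (1.03 × 296 × 1.39)) = √32140 = 179 m/s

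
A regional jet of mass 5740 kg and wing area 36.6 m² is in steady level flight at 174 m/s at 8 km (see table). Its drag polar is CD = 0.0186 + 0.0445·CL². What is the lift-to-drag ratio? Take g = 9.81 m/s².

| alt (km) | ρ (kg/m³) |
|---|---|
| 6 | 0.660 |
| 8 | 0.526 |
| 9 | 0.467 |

L/D = 9.54

At 8 km, from the table: ρ = 0.526 kg/m³.
Level flight ⇒ L = W = m·g = 5740 × 9.81 = 56309 N.
q = ½ρv² = ½ × 0.526 × 174² = 7963 Pa.
CL = 2W/(ρv²S) = 2×56309/(0.526×174²×36.6) = 0.1932.
CD = 0.0186 + 0.0445 × 0.1932² = 0.02026.
L/D = CL/CD = 0.1932 / 0.02026 = 9.54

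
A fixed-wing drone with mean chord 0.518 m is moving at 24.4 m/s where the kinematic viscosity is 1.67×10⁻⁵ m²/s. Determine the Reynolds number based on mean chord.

Re = v·c/ν = 24.4 × 0.518 / (1.67×10⁻⁵) = 7.57×10^5

Re = 7.57×10^5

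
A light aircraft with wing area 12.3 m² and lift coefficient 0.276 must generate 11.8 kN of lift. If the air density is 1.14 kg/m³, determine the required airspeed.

L = ½ρv²S·CL ⇒ v = √(2L/(ρ·S·CL))
v = √(2 × 11800 / (1.14 × 12.3 × 0.276)) = √6098 = 78.1 m/s

v = 78.1 m/s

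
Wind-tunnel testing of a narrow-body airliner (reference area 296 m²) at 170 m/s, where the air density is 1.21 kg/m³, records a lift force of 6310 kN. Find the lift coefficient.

From L = ½ρv²S·CL, rearranging gives CL = 2L/(ρv²S).
CL = 2 × 6.31×10^6 / (1.21 × 170² × 296) = 1.22

CL = 1.22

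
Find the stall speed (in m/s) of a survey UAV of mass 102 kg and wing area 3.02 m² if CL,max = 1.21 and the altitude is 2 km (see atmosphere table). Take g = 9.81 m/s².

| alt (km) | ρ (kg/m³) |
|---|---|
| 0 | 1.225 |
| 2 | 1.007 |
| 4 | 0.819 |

V_stall = 23.3 m/s

At 2 km, from the table: ρ = 1.007 kg/m³.
At stall, lift equals weight: L = W = m·g = 102 × 9.81 = 1001 N.
From L = ½ρV²S·CL,max = W: V_stall = √(2W/(ρSCL,max)) = √(2·1001/(1.007·3.02·1.21))
V_stall = √543.8 = 23.3 m/s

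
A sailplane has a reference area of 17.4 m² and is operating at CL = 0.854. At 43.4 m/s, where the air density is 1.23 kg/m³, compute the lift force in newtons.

L = 17200 N

L = ½ρv²S·CL = ½ × 1.23 × 43.4² × 17.4 × 0.854 = 17200 N ≈ 17.2 kN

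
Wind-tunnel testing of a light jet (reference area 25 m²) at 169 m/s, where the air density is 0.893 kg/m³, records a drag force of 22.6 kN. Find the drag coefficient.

CD = 0.0709

From D = ½ρv²S·CD, rearranging gives CD = 2D/(ρv²S).
CD = 2 × 22600 / (0.893 × 169² × 25) = 0.0709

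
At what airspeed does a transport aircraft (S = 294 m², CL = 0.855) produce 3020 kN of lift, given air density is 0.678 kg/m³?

v = 188 m/s

L = ½ρv²S·CL ⇒ v = √(2L/(ρ·S·CL))
v = √(2 × 3.02×10^6 / (0.678 × 294 × 0.855)) = √35440 = 188 m/s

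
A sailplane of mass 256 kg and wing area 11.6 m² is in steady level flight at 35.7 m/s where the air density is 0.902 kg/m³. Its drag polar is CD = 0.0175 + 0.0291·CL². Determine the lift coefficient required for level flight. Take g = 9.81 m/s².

Level flight ⇒ L = W = m·g = 256 × 9.81 = 2511.4 N.
Dynamic pressure q = 0.5 × 0.902 × 35.7² = 574.8 Pa.
Required CL = L/(qS) = 2511.4/(574.8·11.6) = 0.3767.

CL = 0.377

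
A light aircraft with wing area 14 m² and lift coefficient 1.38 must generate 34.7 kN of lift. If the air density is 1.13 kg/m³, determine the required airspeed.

v = 56.4 m/s

L = ½ρv²S·CL ⇒ v = √(2L/(ρ·S·CL))
v = √(2 × 34700 / (1.13 × 14 × 1.38)) = √3179 = 56.4 m/s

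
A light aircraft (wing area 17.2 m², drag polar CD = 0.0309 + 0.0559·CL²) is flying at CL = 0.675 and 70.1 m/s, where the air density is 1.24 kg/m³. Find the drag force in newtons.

D = 2950 N

CD = 0.0309 + 0.0559 × 0.675² = 0.05637
D = ½ρv²S·CD = ½ × 1.24 × 70.1² × 17.2 × 0.05637 = 2950 N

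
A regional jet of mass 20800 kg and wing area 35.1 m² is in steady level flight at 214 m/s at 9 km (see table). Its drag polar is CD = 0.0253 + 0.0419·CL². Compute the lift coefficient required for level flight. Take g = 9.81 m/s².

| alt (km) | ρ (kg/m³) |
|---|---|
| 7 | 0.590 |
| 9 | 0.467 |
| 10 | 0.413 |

CL = 0.544

At 9 km, from the table: ρ = 0.467 kg/m³.
Level flight ⇒ L = W = m·g = 20800 × 9.81 = 2.0405×10^5 N.
q = ½ρv² = ½ × 0.467 × 214² = 10690 Pa.
Required CL = L/(qS) = 2.0405×10^5/(10690·35.1) = 0.5436.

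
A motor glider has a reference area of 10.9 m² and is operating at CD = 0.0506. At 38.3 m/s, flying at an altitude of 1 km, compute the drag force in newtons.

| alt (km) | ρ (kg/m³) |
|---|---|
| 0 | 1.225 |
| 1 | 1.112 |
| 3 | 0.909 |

At 1 km, from the table: ρ = 1.112 kg/m³.
Dynamic pressure q = ½ρv² = ½ × 1.112 × 38.3² = 815.6 Pa.
D = q·S·CD = 815.6 × 10.9 × 0.0506 = 450 N

D = 450 N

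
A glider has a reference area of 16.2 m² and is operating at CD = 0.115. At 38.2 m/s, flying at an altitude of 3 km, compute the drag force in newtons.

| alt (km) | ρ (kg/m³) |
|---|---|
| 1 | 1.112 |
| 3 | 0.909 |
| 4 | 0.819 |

D = 1240 N

At 3 km, from the table: ρ = 0.909 kg/m³.
Dynamic pressure q = ½ρv² = ½ × 0.909 × 38.2² = 663.2 Pa.
D = q·S·CD = 663.2 × 16.2 × 0.115 = 1240 N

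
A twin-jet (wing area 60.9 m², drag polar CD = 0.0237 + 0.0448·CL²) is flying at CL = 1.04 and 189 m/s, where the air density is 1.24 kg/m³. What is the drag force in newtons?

D = 97300 N

CD = 0.0237 + 0.0448 × 1.04² = 0.07216
D = ½ρv²S·CD = ½ × 1.24 × 189² × 60.9 × 0.07216 = 97300 N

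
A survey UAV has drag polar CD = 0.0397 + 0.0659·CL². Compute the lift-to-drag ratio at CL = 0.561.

L/D = 9.28

CD = 0.0397 + 0.0659 × 0.561² = 0.06044
L/D = CL/CD = 0.561 / 0.06044 = 9.28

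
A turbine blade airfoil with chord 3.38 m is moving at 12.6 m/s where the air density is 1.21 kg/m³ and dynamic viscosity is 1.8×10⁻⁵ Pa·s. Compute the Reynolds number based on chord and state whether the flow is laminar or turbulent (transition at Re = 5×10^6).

Re = ρ·v·c/μ = 1.21 × 12.6 × 3.38 / (1.8×10⁻⁵) = 2.86×10^6
Since 2.86×10^6 < 5×10^6, the flow is laminar.

Re = 2.86×10^6 (laminar)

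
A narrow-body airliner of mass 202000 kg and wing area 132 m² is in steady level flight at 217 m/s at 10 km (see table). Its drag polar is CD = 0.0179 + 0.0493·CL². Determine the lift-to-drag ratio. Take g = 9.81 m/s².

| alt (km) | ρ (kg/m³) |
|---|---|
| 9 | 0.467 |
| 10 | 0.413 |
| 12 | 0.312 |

L/D = 11.4

At 10 km, from the table: ρ = 0.413 kg/m³.
Weight W = mg = 202000 × 9.81 = 1.9816×10^6 N; in level flight L = W.
Dynamic pressure q = 0.5 × 0.413 × 217² = 9724 Pa.
CL = 2W/(ρv²S) = 2×1.9816×10^6/(0.413×217²×132) = 1.544.
CD = 0.0179 + 0.0493 × 1.544² = 0.1354.
L/D = CL/CD = 1.544 / 0.1354 = 11.4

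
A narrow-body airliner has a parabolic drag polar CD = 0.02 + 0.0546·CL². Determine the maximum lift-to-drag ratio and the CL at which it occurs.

For CD = CD0 + K·CL², (L/D)max occurs at CL* = √(CD0/K) and equals 1/(2√(K·CD0)).
(L/D)max = 1/(2√(0.0546 × 0.02)) = 1/(2 × 0.03305) = 15.1
CL* = √(0.02/0.0546) = 0.605

(L/D)max = 15.1, at CL = 0.605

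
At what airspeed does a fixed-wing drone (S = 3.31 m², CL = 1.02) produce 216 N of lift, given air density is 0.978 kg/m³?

v = 11.4 m/s

L = ½ρv²S·CL ⇒ v = √(2L/(ρ·S·CL))
v = √(2 × 216 / (0.978 × 3.31 × 1.02)) = √130.8 = 11.4 m/s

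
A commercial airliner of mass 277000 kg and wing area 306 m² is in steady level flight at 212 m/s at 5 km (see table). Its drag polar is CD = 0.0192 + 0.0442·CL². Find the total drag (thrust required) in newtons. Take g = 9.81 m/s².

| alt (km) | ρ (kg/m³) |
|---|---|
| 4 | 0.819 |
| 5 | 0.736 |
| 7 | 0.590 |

At 5 km, from the table: ρ = 0.736 kg/m³.
In steady level flight, lift balances weight: W = mg = 277000 × 9.81 = 2.7174×10^6 N.
Dynamic pressure q = 0.5 × 0.736 × 212² = 16540 Pa.
Required CL = L/(qS) = 2.7174×10^6/(16540·306) = 0.5369.
CD = 0.0192 + 0.0442 × 0.5369² = 0.03194.
D = q·S·CD = 16540 × 306 × 0.03194 = 1.617×10^5 N

D = 1.62×10^5 N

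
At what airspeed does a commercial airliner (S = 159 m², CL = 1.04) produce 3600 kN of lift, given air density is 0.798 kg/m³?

L = ½ρv²S·CL ⇒ v = √(2L/(ρ·S·CL))
v = √(2 × 3.6×10^6 / (0.798 × 159 × 1.04)) = √54560 = 234 m/s

v = 234 m/s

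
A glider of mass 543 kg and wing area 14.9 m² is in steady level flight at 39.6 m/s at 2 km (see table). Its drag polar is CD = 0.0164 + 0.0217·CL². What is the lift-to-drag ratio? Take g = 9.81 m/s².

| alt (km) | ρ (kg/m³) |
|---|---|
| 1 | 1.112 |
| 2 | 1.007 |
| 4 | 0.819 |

At 2 km, from the table: ρ = 1.007 kg/m³.
Weight W = mg = 543 × 9.81 = 5326.8 N; in level flight L = W.
Dynamic pressure q = 0.5 × 1.007 × 39.6² = 789.6 Pa.
Required CL = L/(qS) = 5326.8/(789.6·14.9) = 0.4528.
CD = 0.0164 + 0.0217 × 0.4528² = 0.02085.
L/D = CL/CD = 0.4528 / 0.02085 = 21.7

L/D = 21.7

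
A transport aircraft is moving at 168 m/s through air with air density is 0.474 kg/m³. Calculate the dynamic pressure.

q = 6690 Pa

q = ½ρv² = ½ × 0.474 × 168² = 6690 Pa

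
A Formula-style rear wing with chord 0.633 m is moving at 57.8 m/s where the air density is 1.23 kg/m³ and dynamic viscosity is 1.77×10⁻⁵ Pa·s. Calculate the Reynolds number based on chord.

Re = ρ·v·c/μ = 1.23 × 57.8 × 0.633 / (1.77×10⁻⁵) = 2.54×10^6

Re = 2.54×10^6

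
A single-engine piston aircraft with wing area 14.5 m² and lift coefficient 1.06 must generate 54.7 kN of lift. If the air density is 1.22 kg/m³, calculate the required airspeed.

L = ½ρv²S·CL ⇒ v = √(2L/(ρ·S·CL))
v = √(2 × 54700 / (1.22 × 14.5 × 1.06)) = √5834 = 76.4 m/s

v = 76.4 m/s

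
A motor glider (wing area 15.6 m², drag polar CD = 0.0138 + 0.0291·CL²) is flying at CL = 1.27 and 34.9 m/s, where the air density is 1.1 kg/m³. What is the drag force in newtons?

CD = 0.0138 + 0.0291 × 1.27² = 0.06074
D = ½ρv²S·CD = ½ × 1.1 × 34.9² × 15.6 × 0.06074 = 635 N

D = 635 N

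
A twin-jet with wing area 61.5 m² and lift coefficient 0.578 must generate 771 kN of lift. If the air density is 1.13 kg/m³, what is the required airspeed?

v = 196 m/s

L = ½ρv²S·CL ⇒ v = √(2L/(ρ·S·CL))
v = √(2 × 7.71×10^5 / (1.13 × 61.5 × 0.578)) = √38390 = 196 m/s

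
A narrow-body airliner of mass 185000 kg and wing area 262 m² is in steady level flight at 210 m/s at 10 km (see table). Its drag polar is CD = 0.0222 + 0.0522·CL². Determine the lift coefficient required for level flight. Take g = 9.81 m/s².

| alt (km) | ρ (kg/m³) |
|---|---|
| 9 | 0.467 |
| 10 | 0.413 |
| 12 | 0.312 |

At 10 km, from the table: ρ = 0.413 kg/m³.
Level flight ⇒ L = W = m·g = 185000 × 9.81 = 1.8148×10^6 N.
Dynamic pressure q = 0.5 × 0.413 × 210² = 9107 Pa.
CL = W/(q·S) = 1.8148×10^6 / (9107 × 262) = 0.7606.

CL = 0.761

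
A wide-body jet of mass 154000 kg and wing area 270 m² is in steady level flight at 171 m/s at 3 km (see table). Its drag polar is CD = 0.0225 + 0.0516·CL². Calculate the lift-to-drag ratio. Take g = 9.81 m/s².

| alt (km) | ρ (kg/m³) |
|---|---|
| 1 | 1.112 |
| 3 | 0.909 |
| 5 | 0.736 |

L/D = 13.3

At 3 km, from the table: ρ = 0.909 kg/m³.
In steady level flight, lift balances weight: W = mg = 154000 × 9.81 = 1.5107×10^6 N.
q = ½ρv² = ½ × 0.909 × 171² = 13290 Pa.
Required CL = L/(qS) = 1.5107×10^6/(13290·270) = 0.421.
CD = 0.0225 + 0.0516 × 0.421² = 0.03165.
L/D = CL/CD = 0.421 / 0.03165 = 13.3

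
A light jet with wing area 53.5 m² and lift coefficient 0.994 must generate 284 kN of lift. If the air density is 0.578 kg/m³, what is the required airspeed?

L = ½ρv²S·CL ⇒ v = √(2L/(ρ·S·CL))
v = √(2 × 2.84×10^5 / (0.578 × 53.5 × 0.994)) = √18480 = 136 m/s

v = 136 m/s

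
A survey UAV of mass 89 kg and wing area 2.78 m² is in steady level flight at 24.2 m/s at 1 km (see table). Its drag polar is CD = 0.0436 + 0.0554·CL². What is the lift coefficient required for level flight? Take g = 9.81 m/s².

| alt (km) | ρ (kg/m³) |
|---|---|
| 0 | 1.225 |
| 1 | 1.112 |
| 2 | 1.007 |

CL = 0.965

At 1 km, from the table: ρ = 1.112 kg/m³.
Weight W = mg = 89 × 9.81 = 873.09 N; in level flight L = W.
q = ½ρv² = ½ × 1.112 × 24.2² = 325.6 Pa.
CL = W/(q·S) = 873.09 / (325.6 × 2.78) = 0.9645.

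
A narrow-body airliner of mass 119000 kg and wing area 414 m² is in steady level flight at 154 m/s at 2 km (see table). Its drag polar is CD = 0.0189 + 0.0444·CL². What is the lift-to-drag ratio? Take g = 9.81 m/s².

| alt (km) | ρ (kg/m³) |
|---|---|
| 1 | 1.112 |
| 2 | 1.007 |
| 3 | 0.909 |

L/D = 11

At 2 km, from the table: ρ = 1.007 kg/m³.
In steady level flight, lift balances weight: W = mg = 119000 × 9.81 = 1.1674×10^6 N.
q = ½ρv² = ½ × 1.007 × 154² = 11940 Pa.
Required CL = L/(qS) = 1.1674×10^6/(11940·414) = 0.2361.
CD = 0.0189 + 0.0444 × 0.2361² = 0.02138.
L/D = CL/CD = 0.2361 / 0.02138 = 11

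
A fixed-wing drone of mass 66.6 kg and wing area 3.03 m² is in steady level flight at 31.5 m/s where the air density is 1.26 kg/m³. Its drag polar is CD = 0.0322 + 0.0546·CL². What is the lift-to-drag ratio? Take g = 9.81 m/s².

L/D = 8.91

Level flight ⇒ L = W = m·g = 66.6 × 9.81 = 653.35 N.
q = ½ρv² = ½ × 1.26 × 31.5² = 625.1 Pa.
Required CL = L/(qS) = 653.35/(625.1·3.03) = 0.3449.
CD = 0.0322 + 0.0546 × 0.3449² = 0.0387.
L/D = CL/CD = 0.3449 / 0.0387 = 8.91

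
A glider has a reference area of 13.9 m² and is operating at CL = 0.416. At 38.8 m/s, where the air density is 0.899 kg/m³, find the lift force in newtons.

L = 3910 N

Dynamic pressure q = ½ρv² = ½ × 0.899 × 38.8² = 676.7 Pa.
L = q·S·CL = 676.7 × 13.9 × 0.416 = 3910 N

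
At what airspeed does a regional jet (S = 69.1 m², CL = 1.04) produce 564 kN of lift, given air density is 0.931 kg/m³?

v = 130 m/s

L = ½ρv²S·CL ⇒ v = √(2L/(ρ·S·CL))
v = √(2 × 5.64×10^5 / (0.931 × 69.1 × 1.04)) = √16860 = 130 m/s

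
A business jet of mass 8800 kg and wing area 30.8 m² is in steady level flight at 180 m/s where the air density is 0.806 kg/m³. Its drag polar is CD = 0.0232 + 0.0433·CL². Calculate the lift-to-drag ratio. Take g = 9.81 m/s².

L/D = 8.52

In steady level flight, lift balances weight: W = mg = 8800 × 9.81 = 86328 N.
Dynamic pressure q = 0.5 × 0.806 × 180² = 13060 Pa.
CL = W/(q·S) = 86328 / (13060 × 30.8) = 0.2147.
CD = 0.0232 + 0.0433 × 0.2147² = 0.0252.
L/D = CL/CD = 0.2147 / 0.0252 = 8.52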